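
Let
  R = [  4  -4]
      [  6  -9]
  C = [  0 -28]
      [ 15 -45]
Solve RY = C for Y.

Y = [[-5, -6], [-5, 1]]

Left-multiplying both sides by R⁻¹ gives Y = R⁻¹C.
det R = -12, so R⁻¹ = [[3/4, -1/3], [1/2, -1/3]].
Y = R⁻¹C = [[3/4, -1/3], [1/2, -1/3]] · [[0, -28], [15, -45]] = [[-5, -6], [-5, 1]].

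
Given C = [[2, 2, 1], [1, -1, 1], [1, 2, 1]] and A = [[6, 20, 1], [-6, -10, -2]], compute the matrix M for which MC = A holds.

C is on the right of M, so right-multiply by C⁻¹: M = AC⁻¹.
det C = -3; the adjugate gives C⁻¹ = [[1, 0, -1], [0, -1/3, 1/3], [-1, 2/3, 4/3]].
M = AC⁻¹ = [[6, 20, 1], [-6, -10, -2]] · [[1, 0, -1], [0, -1/3, 1/3], [-1, 2/3, 4/3]] = [[5, -6, 2], [-4, 2, 0]].

M = [[5, -6, 2], [-4, 2, 0]]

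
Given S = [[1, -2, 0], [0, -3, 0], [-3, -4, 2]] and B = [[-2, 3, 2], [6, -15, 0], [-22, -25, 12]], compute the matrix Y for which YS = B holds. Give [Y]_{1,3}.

1

S is on the right of Y, so right-multiply by S⁻¹: Y = BS⁻¹.
det S = -6; the adjugate gives S⁻¹ = [[1, -2/3, 0], [0, -1/3, 0], [3/2, -5/3, 1/2]].
Y = BS⁻¹ = [[-2, 3, 2], [6, -15, 0], [-22, -25, 12]] · [[1, -2/3, 0], [0, -1/3, 0], [3/2, -5/3, 1/2]] = [[1, -3, 1], [6, 1, 0], [-4, 3, 6]].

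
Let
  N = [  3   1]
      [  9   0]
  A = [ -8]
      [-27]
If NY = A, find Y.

Y = [[-3], [1]]

N is on the left of Y, so left-multiply by N⁻¹: Y = N⁻¹A.
det N = -9, so N⁻¹ = [[0, 1/9], [1, -1/3]].
Y = N⁻¹A = [[0, 1/9], [1, -1/3]] · [[-8], [-27]] = [[-3], [1]].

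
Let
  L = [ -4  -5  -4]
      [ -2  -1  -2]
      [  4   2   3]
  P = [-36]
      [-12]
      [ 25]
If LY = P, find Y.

Y = [[5], [4], [-1]]

L is on the left of Y, so left-multiply by L⁻¹: Y = L⁻¹P.
L has determinant 6; L⁻¹ = [[1/6, 7/6, 1], [-1/3, 2/3, 0], [0, -2, -1]].
Y = L⁻¹P = [[1/6, 7/6, 1], [-1/3, 2/3, 0], [0, -2, -1]] · [[-36], [-12], [25]] = [[5], [4], [-1]].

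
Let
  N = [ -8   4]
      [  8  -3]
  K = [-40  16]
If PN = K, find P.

P = [[1, -4]]

N is on the right of P, so right-multiply by N⁻¹: P = KN⁻¹.
N has determinant -8; N⁻¹ = [[3/8, 1/2], [1, 1]].
P = KN⁻¹ = [[-40, 16]] · [[3/8, 1/2], [1, 1]] = [[1, -4]].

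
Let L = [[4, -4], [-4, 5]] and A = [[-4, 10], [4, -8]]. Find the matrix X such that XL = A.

X = [[5, 6], [-3, -4]]

Right-multiplying both sides by L⁻¹ gives X = AL⁻¹.
L has determinant 4; L⁻¹ = [[5/4, 1], [1, 1]].
X = AL⁻¹ = [[-4, 10], [4, -8]] · [[5/4, 1], [1, 1]] = [[5, 6], [-3, -4]].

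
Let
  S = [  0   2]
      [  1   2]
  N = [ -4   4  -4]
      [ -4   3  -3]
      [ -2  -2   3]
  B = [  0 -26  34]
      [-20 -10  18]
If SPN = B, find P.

Left-multiply by S⁻¹ and right-multiply by N⁻¹: P = S⁻¹BN⁻¹.
det S = -2; the adjugate gives S⁻¹ = [[-1, 1], [1/2, 0]].
det N = 4; the adjugate gives N⁻¹ = [[3/4, -1, 0], [9/2, -5, 1], [7/2, -4, 1]].
S⁻¹B = [[-20, 16, -16], [0, -13, 17]].
P = (S⁻¹B)N⁻¹ = [[1, 4, 0], [1, -3, 4]].

P = [[1, 4, 0], [1, -3, 4]]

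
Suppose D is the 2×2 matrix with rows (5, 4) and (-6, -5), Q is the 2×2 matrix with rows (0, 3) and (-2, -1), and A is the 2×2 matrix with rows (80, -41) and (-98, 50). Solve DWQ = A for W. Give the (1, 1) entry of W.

W = D⁻¹AQ⁻¹ (apply D⁻¹ on the left and Q⁻¹ on the right).
D has determinant -1; D⁻¹ = [[5, 4], [-6, -5]].
det Q = 6, so Q⁻¹ = [[-1/6, -1/2], [1/3, 0]].
D⁻¹A = [[8, -5], [10, -4]].
W = (D⁻¹A)Q⁻¹ = [[-3, -4], [-3, -5]].

-3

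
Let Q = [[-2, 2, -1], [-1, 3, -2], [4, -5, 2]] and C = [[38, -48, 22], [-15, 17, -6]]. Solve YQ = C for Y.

Y = [[-6, -2, 6], [0, -1, -4]]

Right-multiplying both sides by Q⁻¹ gives Y = CQ⁻¹.
det Q = 3, so Q⁻¹ = [[-4/3, 1/3, -1/3], [-2, 0, -1], [-7/3, -2/3, -4/3]].
Y = CQ⁻¹ = [[38, -48, 22], [-15, 17, -6]] · [[-4/3, 1/3, -1/3], [-2, 0, -1], [-7/3, -2/3, -4/3]] = [[-6, -2, 6], [0, -1, -4]].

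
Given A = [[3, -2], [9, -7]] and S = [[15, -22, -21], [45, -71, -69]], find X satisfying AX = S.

X = [[5, -4, -3], [0, 5, 6]]

Left-multiplying both sides by A⁻¹ gives X = A⁻¹S.
det A = -3, so A⁻¹ = [[7/3, -2/3], [3, -1]].
X = A⁻¹S = [[7/3, -2/3], [3, -1]] · [[15, -22, -21], [45, -71, -69]] = [[5, -4, -3], [0, 5, 6]].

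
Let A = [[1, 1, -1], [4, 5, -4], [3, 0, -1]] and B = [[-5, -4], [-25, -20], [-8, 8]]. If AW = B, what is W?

Left-multiplying both sides by A⁻¹ gives W = A⁻¹B.
det A = 2; the adjugate gives A⁻¹ = [[-5/2, 1/2, 1/2], [-4, 1, 0], [-15/2, 3/2, 1/2]].
W = A⁻¹B = [[-5/2, 1/2, 1/2], [-4, 1, 0], [-15/2, 3/2, 1/2]] · [[-5, -4], [-25, -20], [-8, 8]] = [[-4, 4], [-5, -4], [-4, 4]].

W = [[-4, 4], [-5, -4], [-4, 4]]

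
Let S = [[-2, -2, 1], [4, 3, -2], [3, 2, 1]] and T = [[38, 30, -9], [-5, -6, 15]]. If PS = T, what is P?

Right-multiplying both sides by S⁻¹ gives P = TS⁻¹.
det S = 5; the adjugate gives S⁻¹ = [[7/5, 4/5, 1/5], [-2, -1, 0], [-1/5, -2/5, 2/5]].
P = TS⁻¹ = [[38, 30, -9], [-5, -6, 15]] · [[7/5, 4/5, 1/5], [-2, -1, 0], [-1/5, -2/5, 2/5]] = [[-5, 4, 4], [2, -4, 5]].

P = [[-5, 4, 4], [2, -4, 5]]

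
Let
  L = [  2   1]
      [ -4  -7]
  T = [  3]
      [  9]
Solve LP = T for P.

Left-multiplying both sides by L⁻¹ gives P = L⁻¹T.
det L = -10; the adjugate gives L⁻¹ = [[7/10, 1/10], [-2/5, -1/5]].
P = L⁻¹T = [[7/10, 1/10], [-2/5, -1/5]] · [[3], [9]] = [[3], [-3]].

P = [[3], [-3]]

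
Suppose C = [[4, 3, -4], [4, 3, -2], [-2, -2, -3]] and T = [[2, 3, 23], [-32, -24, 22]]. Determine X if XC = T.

X = [[-6, 5, -3], [-3, -5, 0]]

C is on the right of X, so right-multiply by C⁻¹: X = TC⁻¹.
C has determinant 4; C⁻¹ = [[-13/4, 17/4, 3/2], [4, -5, -2], [-1/2, 1/2, 0]].
X = TC⁻¹ = [[2, 3, 23], [-32, -24, 22]] · [[-13/4, 17/4, 3/2], [4, -5, -2], [-1/2, 1/2, 0]] = [[-6, 5, -3], [-3, -5, 0]].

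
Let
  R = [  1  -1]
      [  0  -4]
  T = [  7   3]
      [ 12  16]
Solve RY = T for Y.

R is on the left of Y, so left-multiply by R⁻¹: Y = R⁻¹T.
det R = -4, so R⁻¹ = [[1, -1/4], [0, -1/4]].
Y = R⁻¹T = [[1, -1/4], [0, -1/4]] · [[7, 3], [12, 16]] = [[4, -1], [-3, -4]].

Y = [[4, -1], [-3, -4]]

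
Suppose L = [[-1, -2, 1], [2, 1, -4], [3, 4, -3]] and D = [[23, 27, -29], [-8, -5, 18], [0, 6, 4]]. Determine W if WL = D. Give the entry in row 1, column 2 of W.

Since L sits to the right of W, W = DL⁻¹.
L has determinant 4; L⁻¹ = [[13/4, -1/2, 7/4], [-3/2, 0, -1/2], [5/4, -1/2, 3/4]].
W = DL⁻¹ = [[23, 27, -29], [-8, -5, 18], [0, 6, 4]] · [[13/4, -1/2, 7/4], [-3/2, 0, -1/2], [5/4, -1/2, 3/4]] = [[-2, 3, 5], [4, -5, 2], [-4, -2, 0]].

3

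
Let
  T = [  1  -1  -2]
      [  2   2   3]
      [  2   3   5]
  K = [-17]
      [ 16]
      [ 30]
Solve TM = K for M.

M = [[-3], [2], [6]]

Left-multiplying both sides by T⁻¹ gives M = T⁻¹K.
det T = 1; the adjugate gives T⁻¹ = [[1, -1, 1], [-4, 9, -7], [2, -5, 4]].
M = T⁻¹K = [[1, -1, 1], [-4, 9, -7], [2, -5, 4]] · [[-17], [16], [30]] = [[-3], [2], [6]].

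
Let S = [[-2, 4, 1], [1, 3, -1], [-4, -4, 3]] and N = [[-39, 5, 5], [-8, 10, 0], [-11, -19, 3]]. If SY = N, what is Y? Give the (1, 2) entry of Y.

-1

S is on the left of Y, so left-multiply by S⁻¹: Y = S⁻¹N.
S has determinant 2; S⁻¹ = [[5/2, -8, -7/2], [1/2, -1, -1/2], [4, -12, -5]].
Y = S⁻¹N = [[5/2, -8, -7/2], [1/2, -1, -1/2], [4, -12, -5]] · [[-39, 5, 5], [-8, 10, 0], [-11, -19, 3]] = [[5, -1, 2], [-6, 2, 1], [-5, -5, 5]].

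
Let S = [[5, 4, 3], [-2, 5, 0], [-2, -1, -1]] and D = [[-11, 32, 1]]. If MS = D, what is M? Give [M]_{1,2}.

6

Since S sits to the right of M, M = DS⁻¹.
det S = 3, so S⁻¹ = [[-5/3, 1/3, -5], [-2/3, 1/3, -2], [4, -1, 11]].
M = DS⁻¹ = [[-11, 32, 1]] · [[-5/3, 1/3, -5], [-2/3, 1/3, -2], [4, -1, 11]] = [[1, 6, 2]].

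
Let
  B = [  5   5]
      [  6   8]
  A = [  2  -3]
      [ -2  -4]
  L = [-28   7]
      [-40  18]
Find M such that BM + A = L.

BM = L − A = [[-30, 10], [-38, 22]].
Left-multiplying both sides by B⁻¹ gives M = B⁻¹(L − A).
B has determinant 10; B⁻¹ = [[4/5, -1/2], [-3/5, 1/2]].
M = B⁻¹(L − A) = [[-5, -3], [-1, 5]].

M = [[-5, -3], [-1, 5]]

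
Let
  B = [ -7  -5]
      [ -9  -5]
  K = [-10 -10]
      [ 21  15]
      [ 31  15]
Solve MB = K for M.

M = [[4, -2], [-3, 0], [2, -5]]

Right-multiplying both sides by B⁻¹ gives M = KB⁻¹.
det B = -10, so B⁻¹ = [[1/2, -1/2], [-9/10, 7/10]].
M = KB⁻¹ = [[-10, -10], [21, 15], [31, 15]] · [[1/2, -1/2], [-9/10, 7/10]] = [[4, -2], [-3, 0], [2, -5]].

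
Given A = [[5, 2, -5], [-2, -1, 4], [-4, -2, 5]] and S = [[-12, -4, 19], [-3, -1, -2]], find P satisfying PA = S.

P = [[-4, 6, -5], [-1, -3, 1]]

Since A sits to the right of P, P = SA⁻¹.
det A = 3; the adjugate gives A⁻¹ = [[1, 0, 1], [-2, 5/3, -10/3], [0, 2/3, -1/3]].
P = SA⁻¹ = [[-12, -4, 19], [-3, -1, -2]] · [[1, 0, 1], [-2, 5/3, -10/3], [0, 2/3, -1/3]] = [[-4, 6, -5], [-1, -3, 1]].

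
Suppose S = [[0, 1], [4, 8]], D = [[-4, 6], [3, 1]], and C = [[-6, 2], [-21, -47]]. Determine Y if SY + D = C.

SY = C − D = [[-2, -4], [-24, -48]].
S is on the left of Y, so left-multiply by S⁻¹: Y = S⁻¹(C − D).
det S = -4, so S⁻¹ = [[-2, 1/4], [1, 0]].
Y = S⁻¹(C − D) = [[-2, -4], [-2, -4]].

Y = [[-2, -4], [-2, -4]]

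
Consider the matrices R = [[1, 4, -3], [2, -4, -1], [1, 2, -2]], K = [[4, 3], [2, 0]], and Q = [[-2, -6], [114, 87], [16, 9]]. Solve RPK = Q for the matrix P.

P = [[5, 2], [-4, 1], [-3, 1]]

Left-multiply by R⁻¹ and right-multiply by K⁻¹: P = R⁻¹QK⁻¹.
det R = -2, so R⁻¹ = [[-5, -1, 8], [-3/2, -1/2, 5/2], [-4, -1, 6]].
det K = -6, so K⁻¹ = [[0, 1/2], [1/3, -2/3]].
R⁻¹Q = [[24, 15], [-14, -12], [-10, -9]].
P = (R⁻¹Q)K⁻¹ = [[5, 2], [-4, 1], [-3, 1]].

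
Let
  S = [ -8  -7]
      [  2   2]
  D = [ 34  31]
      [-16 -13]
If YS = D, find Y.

Y = [[-3, 5], [3, 4]]

Right-multiplying both sides by S⁻¹ gives Y = DS⁻¹.
det S = -2; the adjugate gives S⁻¹ = [[-1, -7/2], [1, 4]].
Y = DS⁻¹ = [[34, 31], [-16, -13]] · [[-1, -7/2], [1, 4]] = [[-3, 5], [3, 4]].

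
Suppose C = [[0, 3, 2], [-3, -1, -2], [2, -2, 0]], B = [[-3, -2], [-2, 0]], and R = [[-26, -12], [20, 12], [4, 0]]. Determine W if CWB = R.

Isolating W: multiply by C⁻¹ from the left and B⁻¹ from the right, so W = C⁻¹RB⁻¹.
det C = 4, so C⁻¹ = [[-1, -1, -1], [-1, -1, -3/2], [2, 3/2, 9/4]].
det B = -4; the adjugate gives B⁻¹ = [[0, -1/2], [-1/2, 3/4]].
C⁻¹R = [[2, 0], [0, 0], [-13, -6]].
W = (C⁻¹R)B⁻¹ = [[0, -1], [0, 0], [3, 2]].

W = [[0, -1], [0, 0], [3, 2]]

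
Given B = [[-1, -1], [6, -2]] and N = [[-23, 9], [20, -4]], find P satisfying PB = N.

Since B sits to the right of P, P = NB⁻¹.
B has determinant 8; B⁻¹ = [[-1/4, 1/8], [-3/4, -1/8]].
P = NB⁻¹ = [[-23, 9], [20, -4]] · [[-1/4, 1/8], [-3/4, -1/8]] = [[-1, -4], [-2, 3]].

P = [[-1, -4], [-2, 3]]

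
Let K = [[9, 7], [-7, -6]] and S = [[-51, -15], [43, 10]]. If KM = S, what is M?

Since K multiplies M on the left, M = K⁻¹S.
K has determinant -5; K⁻¹ = [[6/5, 7/5], [-7/5, -9/5]].
M = K⁻¹S = [[6/5, 7/5], [-7/5, -9/5]] · [[-51, -15], [43, 10]] = [[-1, -4], [-6, 3]].

M = [[-1, -4], [-6, 3]]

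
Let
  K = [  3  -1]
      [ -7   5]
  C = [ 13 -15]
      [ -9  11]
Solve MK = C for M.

K is on the right of M, so right-multiply by K⁻¹: M = CK⁻¹.
K has determinant 8; K⁻¹ = [[5/8, 1/8], [7/8, 3/8]].
M = CK⁻¹ = [[13, -15], [-9, 11]] · [[5/8, 1/8], [7/8, 3/8]] = [[-5, -4], [4, 3]].

M = [[-5, -4], [4, 3]]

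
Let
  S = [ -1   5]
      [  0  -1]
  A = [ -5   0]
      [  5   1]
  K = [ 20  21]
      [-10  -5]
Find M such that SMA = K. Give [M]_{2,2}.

5

M = S⁻¹KA⁻¹ (apply S⁻¹ on the left and A⁻¹ on the right).
det S = 1; the adjugate gives S⁻¹ = [[-1, -5], [0, -1]].
det A = -5, so A⁻¹ = [[-1/5, 0], [1, 1]].
S⁻¹K = [[30, 4], [10, 5]].
M = (S⁻¹K)A⁻¹ = [[-2, 4], [3, 5]].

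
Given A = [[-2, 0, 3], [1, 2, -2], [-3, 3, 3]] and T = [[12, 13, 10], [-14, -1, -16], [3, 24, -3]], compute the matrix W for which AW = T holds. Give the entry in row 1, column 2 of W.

1

Since A multiplies W on the left, W = A⁻¹T.
A has determinant 3; A⁻¹ = [[4, 3, -2], [1, 1, -1/3], [3, 2, -4/3]].
W = A⁻¹T = [[4, 3, -2], [1, 1, -1/3], [3, 2, -4/3]] · [[12, 13, 10], [-14, -1, -16], [3, 24, -3]] = [[0, 1, -2], [-3, 4, -5], [4, 5, 2]].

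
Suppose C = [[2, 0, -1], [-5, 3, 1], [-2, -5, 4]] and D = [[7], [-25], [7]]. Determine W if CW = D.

W = [[5], [-1], [3]]

Left-multiplying both sides by C⁻¹ gives W = C⁻¹D.
det C = 3, so C⁻¹ = [[17/3, 5/3, 1], [6, 2, 1], [31/3, 10/3, 2]].
W = C⁻¹D = [[17/3, 5/3, 1], [6, 2, 1], [31/3, 10/3, 2]] · [[7], [-25], [7]] = [[5], [-1], [3]].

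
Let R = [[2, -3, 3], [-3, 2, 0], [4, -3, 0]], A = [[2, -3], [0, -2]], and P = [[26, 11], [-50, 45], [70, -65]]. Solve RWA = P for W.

W = [[5, -5], [-5, 0], [-4, -5]]

W = R⁻¹PA⁻¹ (apply R⁻¹ on the left and A⁻¹ on the right).
det R = 3; the adjugate gives R⁻¹ = [[0, -3, -2], [0, -4, -3], [1/3, -2, -5/3]].
det A = -4, so A⁻¹ = [[1/2, -3/4], [0, -1/2]].
R⁻¹P = [[10, -5], [-10, 15], [-8, 22]].
W = (R⁻¹P)A⁻¹ = [[5, -5], [-5, 0], [-4, -5]].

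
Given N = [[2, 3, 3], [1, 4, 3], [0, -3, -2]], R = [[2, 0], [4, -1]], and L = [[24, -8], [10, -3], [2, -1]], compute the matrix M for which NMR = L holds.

M = N⁻¹LR⁻¹ (apply N⁻¹ on the left and R⁻¹ on the right).
N has determinant -1; N⁻¹ = [[-1, 3, 3], [-2, 4, 3], [3, -6, -5]].
det R = -2, so R⁻¹ = [[1/2, 0], [2, -1]].
N⁻¹L = [[12, -4], [-2, 1], [2, -1]].
M = (N⁻¹L)R⁻¹ = [[-2, 4], [1, -1], [-1, 1]].

M = [[-2, 4], [1, -1], [-1, 1]]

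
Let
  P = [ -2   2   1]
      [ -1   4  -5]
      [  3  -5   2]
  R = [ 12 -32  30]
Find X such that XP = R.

Since P sits to the right of X, X = RP⁻¹.
P has determinant 1; P⁻¹ = [[-17, -9, -14], [-13, -7, -11], [-7, -4, -6]].
X = RP⁻¹ = [[12, -32, 30]] · [[-17, -9, -14], [-13, -7, -11], [-7, -4, -6]] = [[2, -4, 4]].

X = [[2, -4, 4]]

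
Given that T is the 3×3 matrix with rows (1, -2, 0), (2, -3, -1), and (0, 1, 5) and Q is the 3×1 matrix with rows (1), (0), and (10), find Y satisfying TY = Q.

Y = [[1], [0], [2]]

Since T multiplies Y on the left, Y = T⁻¹Q.
T has determinant 6; T⁻¹ = [[-7/3, 5/3, 1/3], [-5/3, 5/6, 1/6], [1/3, -1/6, 1/6]].
Y = T⁻¹Q = [[-7/3, 5/3, 1/3], [-5/3, 5/6, 1/6], [1/3, -1/6, 1/6]] · [[1], [0], [10]] = [[1], [0], [2]].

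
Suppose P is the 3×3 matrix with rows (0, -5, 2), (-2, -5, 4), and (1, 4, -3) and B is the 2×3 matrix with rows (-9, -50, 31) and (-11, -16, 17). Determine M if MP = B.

P is on the right of M, so right-multiply by P⁻¹: M = BP⁻¹.
P has determinant 4; P⁻¹ = [[-1/4, -7/4, -5/2], [-1/2, -1/2, -1], [-3/4, -5/4, -5/2]].
M = BP⁻¹ = [[-9, -50, 31], [-11, -16, 17]] · [[-1/4, -7/4, -5/2], [-1/2, -1/2, -1], [-3/4, -5/4, -5/2]] = [[4, 2, -5], [-2, 6, 1]].

M = [[4, 2, -5], [-2, 6, 1]]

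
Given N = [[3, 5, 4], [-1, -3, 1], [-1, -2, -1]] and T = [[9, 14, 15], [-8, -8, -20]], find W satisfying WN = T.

W = [[2, 2, -5], [-4, -4, 0]]

Since N sits to the right of W, W = TN⁻¹.
det N = 1, so N⁻¹ = [[5, -3, 17], [-2, 1, -7], [-1, 1, -4]].
W = TN⁻¹ = [[9, 14, 15], [-8, -8, -20]] · [[5, -3, 17], [-2, 1, -7], [-1, 1, -4]] = [[2, 2, -5], [-4, -4, 0]].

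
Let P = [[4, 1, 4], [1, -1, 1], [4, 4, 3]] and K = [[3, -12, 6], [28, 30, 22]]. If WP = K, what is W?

W = [[3, 3, -3], [2, -4, 6]]

Right-multiplying both sides by P⁻¹ gives W = KP⁻¹.
det P = 5, so P⁻¹ = [[-7/5, 13/5, 1], [1/5, -4/5, 0], [8/5, -12/5, -1]].
W = KP⁻¹ = [[3, -12, 6], [28, 30, 22]] · [[-7/5, 13/5, 1], [1/5, -4/5, 0], [8/5, -12/5, -1]] = [[3, 3, -3], [2, -4, 6]].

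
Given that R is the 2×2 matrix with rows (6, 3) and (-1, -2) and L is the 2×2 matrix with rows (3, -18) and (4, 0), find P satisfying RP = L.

R is on the left of P, so left-multiply by R⁻¹: P = R⁻¹L.
det R = -9, so R⁻¹ = [[2/9, 1/3], [-1/9, -2/3]].
P = R⁻¹L = [[2/9, 1/3], [-1/9, -2/3]] · [[3, -18], [4, 0]] = [[2, -4], [-3, 2]].

P = [[2, -4], [-3, 2]]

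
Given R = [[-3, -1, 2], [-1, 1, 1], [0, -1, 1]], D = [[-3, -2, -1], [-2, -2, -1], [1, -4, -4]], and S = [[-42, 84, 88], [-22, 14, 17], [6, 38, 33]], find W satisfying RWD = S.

Left-multiply by R⁻¹ and right-multiply by D⁻¹: W = R⁻¹SD⁻¹.
det R = -5; the adjugate gives R⁻¹ = [[-2/5, 1/5, 3/5], [-1/5, 3/5, -1/5], [-1/5, 3/5, 4/5]].
D has determinant -4; D⁻¹ = [[-1, 1, 0], [9/4, -13/4, 1/4], [-5/2, 7/2, -1/2]].
R⁻¹S = [[16, -8, -12], [-6, -16, -14], [0, 22, 19]].
W = (R⁻¹S)D⁻¹ = [[-4, 0, 4], [5, -3, 3], [2, -5, -4]].

W = [[-4, 0, 4], [5, -3, 3], [2, -5, -4]]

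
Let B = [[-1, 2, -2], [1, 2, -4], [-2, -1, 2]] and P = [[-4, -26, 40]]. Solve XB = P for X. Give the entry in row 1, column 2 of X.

B is on the right of X, so right-multiply by B⁻¹: X = PB⁻¹.
det B = 6, so B⁻¹ = [[0, -1/3, -2/3], [1, -1, -1], [1/2, -5/6, -2/3]].
X = PB⁻¹ = [[-4, -26, 40]] · [[0, -1/3, -2/3], [1, -1, -1], [1/2, -5/6, -2/3]] = [[-6, -6, 2]].

-6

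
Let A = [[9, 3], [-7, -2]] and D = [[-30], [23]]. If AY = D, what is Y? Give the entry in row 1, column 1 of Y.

A is on the left of Y, so left-multiply by A⁻¹: Y = A⁻¹D.
det A = 3; the adjugate gives A⁻¹ = [[-2/3, -1], [7/3, 3]].
Y = A⁻¹D = [[-2/3, -1], [7/3, 3]] · [[-30], [23]] = [[-3], [-1]].

-3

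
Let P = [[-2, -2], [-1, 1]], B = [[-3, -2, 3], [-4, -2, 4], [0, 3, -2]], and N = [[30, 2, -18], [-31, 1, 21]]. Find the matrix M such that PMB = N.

M = [[4, -5, -1], [1, 5, 4]]

Left-multiply by P⁻¹ and right-multiply by B⁻¹: M = P⁻¹NB⁻¹.
det P = -4; the adjugate gives P⁻¹ = [[-1/4, -1/2], [-1/4, 1/2]].
det B = 4, so B⁻¹ = [[-2, 5/4, -1/2], [-2, 3/2, 0], [-3, 9/4, -1/2]].
P⁻¹N = [[8, -1, -6], [-23, 0, 15]].
M = (P⁻¹N)B⁻¹ = [[4, -5, -1], [1, 5, 4]].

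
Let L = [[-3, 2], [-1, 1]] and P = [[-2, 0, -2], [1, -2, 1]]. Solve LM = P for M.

Left-multiplying both sides by L⁻¹ gives M = L⁻¹P.
det L = -1; the adjugate gives L⁻¹ = [[-1, 2], [-1, 3]].
M = L⁻¹P = [[-1, 2], [-1, 3]] · [[-2, 0, -2], [1, -2, 1]] = [[4, -4, 4], [5, -6, 5]].

M = [[4, -4, 4], [5, -6, 5]]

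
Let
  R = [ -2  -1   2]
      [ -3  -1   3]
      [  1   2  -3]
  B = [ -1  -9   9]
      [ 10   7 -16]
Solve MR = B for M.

M = [[6, -5, -4], [4, -5, 3]]

Since R sits to the right of M, M = BR⁻¹.
det R = 2; the adjugate gives R⁻¹ = [[-3/2, 1/2, -1/2], [-3, 2, 0], [-5/2, 3/2, -1/2]].
M = BR⁻¹ = [[-1, -9, 9], [10, 7, -16]] · [[-3/2, 1/2, -1/2], [-3, 2, 0], [-5/2, 3/2, -1/2]] = [[6, -5, -4], [4, -5, 3]].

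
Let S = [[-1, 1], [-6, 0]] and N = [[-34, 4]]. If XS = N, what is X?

Right-multiplying both sides by S⁻¹ gives X = NS⁻¹.
S has determinant 6; S⁻¹ = [[0, -1/6], [1, -1/6]].
X = NS⁻¹ = [[-34, 4]] · [[0, -1/6], [1, -1/6]] = [[4, 5]].

X = [[4, 5]]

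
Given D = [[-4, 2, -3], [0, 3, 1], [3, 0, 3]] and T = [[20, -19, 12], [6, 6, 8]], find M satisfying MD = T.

Right-multiplying both sides by D⁻¹ gives M = TD⁻¹.
det D = -3; the adjugate gives D⁻¹ = [[-3, 2, -11/3], [-1, 1, -4/3], [3, -2, 4]].
M = TD⁻¹ = [[20, -19, 12], [6, 6, 8]] · [[-3, 2, -11/3], [-1, 1, -4/3], [3, -2, 4]] = [[-5, -3, 0], [0, 2, 2]].

M = [[-5, -3, 0], [0, 2, 2]]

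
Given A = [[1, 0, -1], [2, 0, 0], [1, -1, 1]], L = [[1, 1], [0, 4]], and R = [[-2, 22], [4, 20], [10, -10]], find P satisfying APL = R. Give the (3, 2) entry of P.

-4

Isolating P: multiply by A⁻¹ from the left and L⁻¹ from the right, so P = A⁻¹RL⁻¹.
det A = 2, so A⁻¹ = [[0, 1/2, 0], [-1, 1, -1], [-1, 1/2, 0]].
det L = 4, so L⁻¹ = [[1, -1/4], [0, 1/4]].
A⁻¹R = [[2, 10], [-4, 8], [4, -12]].
P = (A⁻¹R)L⁻¹ = [[2, 2], [-4, 3], [4, -4]].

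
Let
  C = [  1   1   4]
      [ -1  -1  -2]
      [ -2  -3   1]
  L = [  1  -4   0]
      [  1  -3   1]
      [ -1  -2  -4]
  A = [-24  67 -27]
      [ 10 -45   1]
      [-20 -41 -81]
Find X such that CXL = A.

X = [[1, -5, -3], [-1, 2, -4], [0, -5, 2]]

X = C⁻¹AL⁻¹ (apply C⁻¹ on the left and L⁻¹ on the right).
det C = 2; the adjugate gives C⁻¹ = [[-7/2, -13/2, 1], [5/2, 9/2, -1], [1/2, 1/2, 0]].
det L = 2; the adjugate gives L⁻¹ = [[7, -8, -2], [3/2, -2, -1/2], [-5/2, 3, 1/2]].
C⁻¹A = [[-1, 17, 7], [5, 6, 18], [-7, 11, -13]].
X = (C⁻¹A)L⁻¹ = [[1, -5, -3], [-1, 2, -4], [0, -5, 2]].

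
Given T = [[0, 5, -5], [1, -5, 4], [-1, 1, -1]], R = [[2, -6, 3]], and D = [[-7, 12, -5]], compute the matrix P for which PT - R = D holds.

PT = D + R = [[-5, 6, -2]].
T is on the right of P, so right-multiply by T⁻¹: P = (D + R)T⁻¹.
det T = 5; the adjugate gives T⁻¹ = [[1/5, 0, -1], [-3/5, -1, -1], [-4/5, -1, -1]].
P = (D + R)T⁻¹ = [[-3, -4, 1]].

P = [[-3, -4, 1]]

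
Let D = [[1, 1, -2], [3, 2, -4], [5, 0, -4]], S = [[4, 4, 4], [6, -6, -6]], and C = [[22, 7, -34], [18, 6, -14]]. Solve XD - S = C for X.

XD = C + S = [[26, 11, -30], [24, 0, -20]].
Right-multiplying both sides by D⁻¹ gives X = (C + S)D⁻¹.
det D = 4; the adjugate gives D⁻¹ = [[-2, 1, 0], [-2, 3/2, -1/2], [-5/2, 5/4, -1/4]].
X = (C + S)D⁻¹ = [[1, 5, 2], [2, -1, 5]].

X = [[1, 5, 2], [2, -1, 5]]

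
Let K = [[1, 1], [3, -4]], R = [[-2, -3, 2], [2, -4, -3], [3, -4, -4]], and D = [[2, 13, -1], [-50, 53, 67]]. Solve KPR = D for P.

P = [[-1, -1, -2], [-2, 2, 0]]

Isolating P: multiply by K⁻¹ from the left and R⁻¹ from the right, so P = K⁻¹DR⁻¹.
K has determinant -7; K⁻¹ = [[4/7, 1/7], [3/7, -1/7]].
det R = 3; the adjugate gives R⁻¹ = [[4/3, -20/3, 17/3], [-1/3, 2/3, -2/3], [4/3, -17/3, 14/3]].
K⁻¹D = [[-6, 15, 9], [8, -2, -10]].
P = (K⁻¹D)R⁻¹ = [[-1, -1, -2], [-2, 2, 0]].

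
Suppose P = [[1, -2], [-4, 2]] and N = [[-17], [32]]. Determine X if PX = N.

Since P multiplies X on the left, X = P⁻¹N.
P has determinant -6; P⁻¹ = [[-1/3, -1/3], [-2/3, -1/6]].
X = P⁻¹N = [[-1/3, -1/3], [-2/3, -1/6]] · [[-17], [32]] = [[-5], [6]].

X = [[-5], [6]]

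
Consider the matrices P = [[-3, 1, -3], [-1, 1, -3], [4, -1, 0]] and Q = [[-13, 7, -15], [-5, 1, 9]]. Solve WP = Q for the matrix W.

W = [[0, 5, -2], [-4, 1, -4]]

P is on the right of W, so right-multiply by P⁻¹: W = QP⁻¹.
det P = 6, so P⁻¹ = [[-1/2, 1/2, 0], [-2, 2, -1], [-1/2, 1/6, -1/3]].
W = QP⁻¹ = [[-13, 7, -15], [-5, 1, 9]] · [[-1/2, 1/2, 0], [-2, 2, -1], [-1/2, 1/6, -1/3]] = [[0, 5, -2], [-4, 1, -4]].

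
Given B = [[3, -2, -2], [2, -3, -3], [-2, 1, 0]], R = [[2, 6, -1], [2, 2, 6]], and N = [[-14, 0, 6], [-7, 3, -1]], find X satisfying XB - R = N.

X = [[-4, 1, 1], [-1, -1, 0]]

XB = N + R = [[-12, 6, 5], [-5, 5, 5]].
Right-multiplying both sides by B⁻¹ gives X = (N + R)B⁻¹.
B has determinant 5; B⁻¹ = [[3/5, -2/5, 0], [6/5, -4/5, 1], [-4/5, 1/5, -1]].
X = (N + R)B⁻¹ = [[-4, 1, 1], [-1, -1, 0]].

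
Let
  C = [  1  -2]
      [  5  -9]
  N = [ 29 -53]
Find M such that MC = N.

C is on the right of M, so right-multiply by C⁻¹: M = NC⁻¹.
det C = 1; the adjugate gives C⁻¹ = [[-9, 2], [-5, 1]].
M = NC⁻¹ = [[29, -53]] · [[-9, 2], [-5, 1]] = [[4, 5]].

M = [[4, 5]]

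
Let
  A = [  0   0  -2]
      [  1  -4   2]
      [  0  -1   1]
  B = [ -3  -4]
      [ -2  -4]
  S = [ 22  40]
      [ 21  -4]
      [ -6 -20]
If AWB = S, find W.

Isolating W: multiply by A⁻¹ from the left and B⁻¹ from the right, so W = A⁻¹SB⁻¹.
A has determinant 2; A⁻¹ = [[-1, 1, -4], [-1/2, 0, -1], [-1/2, 0, 0]].
det B = 4; the adjugate gives B⁻¹ = [[-1, 1], [1/2, -3/4]].
A⁻¹S = [[23, 36], [-5, 0], [-11, -20]].
W = (A⁻¹S)B⁻¹ = [[-5, -4], [5, -5], [1, 4]].

W = [[-5, -4], [5, -5], [1, 4]]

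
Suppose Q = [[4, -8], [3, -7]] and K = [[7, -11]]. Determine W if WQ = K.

Right-multiplying both sides by Q⁻¹ gives W = KQ⁻¹.
det Q = -4; the adjugate gives Q⁻¹ = [[7/4, -2], [3/4, -1]].
W = KQ⁻¹ = [[7, -11]] · [[7/4, -2], [3/4, -1]] = [[4, -3]].

W = [[4, -3]]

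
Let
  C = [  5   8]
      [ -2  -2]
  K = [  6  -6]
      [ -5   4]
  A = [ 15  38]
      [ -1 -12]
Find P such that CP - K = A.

P = [[1, 0], [2, 4]]

CP = A + K = [[21, 32], [-6, -8]].
C is on the left of P, so left-multiply by C⁻¹: P = C⁻¹(A + K).
det C = 6; the adjugate gives C⁻¹ = [[-1/3, -4/3], [1/3, 5/6]].
P = C⁻¹(A + K) = [[1, 0], [2, 4]].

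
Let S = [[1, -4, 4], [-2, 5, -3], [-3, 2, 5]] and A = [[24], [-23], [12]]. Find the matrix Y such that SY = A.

Y = [[-4], [-5], [2]]

S is on the left of Y, so left-multiply by S⁻¹: Y = S⁻¹A.
det S = -1, so S⁻¹ = [[-31, -28, 8], [-19, -17, 5], [-11, -10, 3]].
Y = S⁻¹A = [[-31, -28, 8], [-19, -17, 5], [-11, -10, 3]] · [[24], [-23], [12]] = [[-4], [-5], [2]].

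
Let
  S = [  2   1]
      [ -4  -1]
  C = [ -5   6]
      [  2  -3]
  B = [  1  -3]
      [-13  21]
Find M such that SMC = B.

M = [[0, 3], [1, -3]]

Left-multiply by S⁻¹ and right-multiply by C⁻¹: M = S⁻¹BC⁻¹.
det S = 2, so S⁻¹ = [[-1/2, -1/2], [2, 1]].
det C = 3, so C⁻¹ = [[-1, -2], [-2/3, -5/3]].
S⁻¹B = [[6, -9], [-11, 15]].
M = (S⁻¹B)C⁻¹ = [[0, 3], [1, -3]].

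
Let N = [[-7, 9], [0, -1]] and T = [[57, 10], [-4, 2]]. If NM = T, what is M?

Since N multiplies M on the left, M = N⁻¹T.
N has determinant 7; N⁻¹ = [[-1/7, -9/7], [0, -1]].
M = N⁻¹T = [[-1/7, -9/7], [0, -1]] · [[57, 10], [-4, 2]] = [[-3, -4], [4, -2]].

M = [[-3, -4], [4, -2]]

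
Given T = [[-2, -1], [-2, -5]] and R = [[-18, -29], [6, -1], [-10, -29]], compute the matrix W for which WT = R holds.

Right-multiplying both sides by T⁻¹ gives W = RT⁻¹.
T has determinant 8; T⁻¹ = [[-5/8, 1/8], [1/4, -1/4]].
W = RT⁻¹ = [[-18, -29], [6, -1], [-10, -29]] · [[-5/8, 1/8], [1/4, -1/4]] = [[4, 5], [-4, 1], [-1, 6]].

W = [[4, 5], [-4, 1], [-1, 6]]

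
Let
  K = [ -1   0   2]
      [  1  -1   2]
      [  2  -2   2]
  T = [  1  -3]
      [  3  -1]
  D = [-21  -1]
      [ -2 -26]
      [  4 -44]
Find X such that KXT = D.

Isolating X: multiply by K⁻¹ from the left and T⁻¹ from the right, so X = K⁻¹DT⁻¹.
det K = -2; the adjugate gives K⁻¹ = [[-1, 2, -1], [-1, 3, -2], [0, 1, -1/2]].
T has determinant 8; T⁻¹ = [[-1/8, 3/8], [-3/8, 1/8]].
K⁻¹D = [[13, -7], [7, 11], [-4, -4]].
X = (K⁻¹D)T⁻¹ = [[1, 4], [-5, 4], [2, -2]].

X = [[1, 4], [-5, 4], [2, -2]]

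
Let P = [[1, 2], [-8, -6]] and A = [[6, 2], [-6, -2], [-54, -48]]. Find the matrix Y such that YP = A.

Y = [[-2, -1], [2, 1], [-6, 6]]

P is on the right of Y, so right-multiply by P⁻¹: Y = AP⁻¹.
det P = 10; the adjugate gives P⁻¹ = [[-3/5, -1/5], [4/5, 1/10]].
Y = AP⁻¹ = [[6, 2], [-6, -2], [-54, -48]] · [[-3/5, -1/5], [4/5, 1/10]] = [[-2, -1], [2, 1], [-6, 6]].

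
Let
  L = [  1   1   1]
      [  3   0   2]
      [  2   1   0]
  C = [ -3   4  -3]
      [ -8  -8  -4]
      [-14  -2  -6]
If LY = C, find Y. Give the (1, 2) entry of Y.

-4

Since L multiplies Y on the left, Y = L⁻¹C.
det L = 5, so L⁻¹ = [[-2/5, 1/5, 2/5], [4/5, -2/5, 1/5], [3/5, 1/5, -3/5]].
Y = L⁻¹C = [[-2/5, 1/5, 2/5], [4/5, -2/5, 1/5], [3/5, 1/5, -3/5]] · [[-3, 4, -3], [-8, -8, -4], [-14, -2, -6]] = [[-6, -4, -2], [-2, 6, -2], [5, 2, 1]].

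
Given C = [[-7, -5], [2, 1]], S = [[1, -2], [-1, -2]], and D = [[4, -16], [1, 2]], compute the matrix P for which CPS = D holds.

P = [[2, -1], [-4, 1]]

Left-multiply by C⁻¹ and right-multiply by S⁻¹: P = C⁻¹DS⁻¹.
C has determinant 3; C⁻¹ = [[1/3, 5/3], [-2/3, -7/3]].
det S = -4, so S⁻¹ = [[1/2, -1/2], [-1/4, -1/4]].
C⁻¹D = [[3, -2], [-5, 6]].
P = (C⁻¹D)S⁻¹ = [[2, -1], [-4, 1]].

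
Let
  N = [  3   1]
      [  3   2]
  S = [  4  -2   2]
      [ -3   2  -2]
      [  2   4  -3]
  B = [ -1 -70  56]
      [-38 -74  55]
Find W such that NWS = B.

Isolating W: multiply by N⁻¹ from the left and S⁻¹ from the right, so W = N⁻¹BS⁻¹.
det N = 3; the adjugate gives N⁻¹ = [[2/3, -1/3], [-1, 1]].
det S = 2, so S⁻¹ = [[1, 1, 0], [-13/2, -8, 1], [-8, -10, 1]].
N⁻¹B = [[12, -22, 19], [-37, -4, -1]].
W = (N⁻¹B)S⁻¹ = [[3, -2, -3], [-3, 5, -5]].

W = [[3, -2, -3], [-3, 5, -5]]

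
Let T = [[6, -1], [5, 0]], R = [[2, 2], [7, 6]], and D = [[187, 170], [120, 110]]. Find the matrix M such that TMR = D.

Left-multiply by T⁻¹ and right-multiply by R⁻¹: M = T⁻¹DR⁻¹.
det T = 5; the adjugate gives T⁻¹ = [[0, 1/5], [-1, 6/5]].
det R = -2, so R⁻¹ = [[-3, 1], [7/2, -1]].
T⁻¹D = [[24, 22], [-43, -38]].
M = (T⁻¹D)R⁻¹ = [[5, 2], [-4, -5]].

M = [[5, 2], [-4, -5]]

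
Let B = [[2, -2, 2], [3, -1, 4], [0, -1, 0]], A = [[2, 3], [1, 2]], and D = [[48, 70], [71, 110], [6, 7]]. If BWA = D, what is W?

W = [[5, -3], [-5, 4], [3, 5]]

Isolating W: multiply by B⁻¹ from the left and A⁻¹ from the right, so W = B⁻¹DA⁻¹.
det B = 2; the adjugate gives B⁻¹ = [[2, -1, -3], [0, 0, -1], [-3/2, 1, 2]].
det A = 1; the adjugate gives A⁻¹ = [[2, -3], [-1, 2]].
B⁻¹D = [[7, 9], [-6, -7], [11, 19]].
W = (B⁻¹D)A⁻¹ = [[5, -3], [-5, 4], [3, 5]].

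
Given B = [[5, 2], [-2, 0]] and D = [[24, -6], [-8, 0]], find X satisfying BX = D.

X = [[4, 0], [2, -3]]

B is on the left of X, so left-multiply by B⁻¹: X = B⁻¹D.
det B = 4, so B⁻¹ = [[0, -1/2], [1/2, 5/4]].
X = B⁻¹D = [[0, -1/2], [1/2, 5/4]] · [[24, -6], [-8, 0]] = [[4, 0], [2, -3]].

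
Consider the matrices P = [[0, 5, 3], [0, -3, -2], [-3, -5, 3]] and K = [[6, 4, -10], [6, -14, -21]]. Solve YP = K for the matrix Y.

Y = [[0, 2, -2], [-3, 3, -2]]

Since P sits to the right of Y, Y = KP⁻¹.
P has determinant 3; P⁻¹ = [[-19/3, -10, -1/3], [2, 3, 0], [-3, -5, 0]].
Y = KP⁻¹ = [[6, 4, -10], [6, -14, -21]] · [[-19/3, -10, -1/3], [2, 3, 0], [-3, -5, 0]] = [[0, 2, -2], [-3, 3, -2]].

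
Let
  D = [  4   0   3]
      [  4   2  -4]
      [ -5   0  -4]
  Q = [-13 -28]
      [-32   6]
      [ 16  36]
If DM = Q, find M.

Left-multiplying both sides by D⁻¹ gives M = D⁻¹Q.
det D = -2, so D⁻¹ = [[4, 0, 3], [-18, 1/2, -14], [-5, 0, -4]].
M = D⁻¹Q = [[4, 0, 3], [-18, 1/2, -14], [-5, 0, -4]] · [[-13, -28], [-32, 6], [16, 36]] = [[-4, -4], [-6, 3], [1, -4]].

M = [[-4, -4], [-6, 3], [1, -4]]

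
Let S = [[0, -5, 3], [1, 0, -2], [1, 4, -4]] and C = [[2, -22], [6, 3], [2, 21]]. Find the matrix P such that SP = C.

Left-multiplying both sides by S⁻¹ gives P = S⁻¹C.
S has determinant 2; S⁻¹ = [[4, -4, 5], [1, -3/2, 3/2], [2, -5/2, 5/2]].
P = S⁻¹C = [[4, -4, 5], [1, -3/2, 3/2], [2, -5/2, 5/2]] · [[2, -22], [6, 3], [2, 21]] = [[-6, 5], [-4, 5], [-6, 1]].

P = [[-6, 5], [-4, 5], [-6, 1]]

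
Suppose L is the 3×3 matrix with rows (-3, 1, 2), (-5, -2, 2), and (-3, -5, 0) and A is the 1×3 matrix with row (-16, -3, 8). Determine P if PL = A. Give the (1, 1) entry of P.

5

Right-multiplying both sides by L⁻¹ gives P = AL⁻¹.
det L = 2, so L⁻¹ = [[5, -5, 3], [-3, 3, -2], [19/2, -9, 11/2]].
P = AL⁻¹ = [[-16, -3, 8]] · [[5, -5, 3], [-3, 3, -2], [19/2, -9, 11/2]] = [[5, -1, 2]].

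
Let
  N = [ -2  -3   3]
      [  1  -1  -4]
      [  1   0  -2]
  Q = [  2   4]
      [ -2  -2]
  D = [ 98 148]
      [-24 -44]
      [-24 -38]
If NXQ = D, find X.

Left-multiply by N⁻¹ and right-multiply by Q⁻¹: X = N⁻¹DQ⁻¹.
det N = 5, so N⁻¹ = [[2/5, -6/5, 3], [-2/5, 1/5, -1], [1/5, -3/5, 1]].
det Q = 4, so Q⁻¹ = [[-1/2, -1], [1/2, 1/2]].
N⁻¹D = [[-4, -2], [-20, -30], [10, 18]].
X = (N⁻¹D)Q⁻¹ = [[1, 3], [-5, 5], [4, -1]].

X = [[1, 3], [-5, 5], [4, -1]]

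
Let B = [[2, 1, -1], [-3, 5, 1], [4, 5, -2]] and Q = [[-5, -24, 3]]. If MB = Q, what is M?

Right-multiplying both sides by B⁻¹ gives M = QB⁻¹.
B has determinant 3; B⁻¹ = [[-5, -1, 2], [-2/3, 0, 1/3], [-35/3, -2, 13/3]].
M = QB⁻¹ = [[-5, -24, 3]] · [[-5, -1, 2], [-2/3, 0, 1/3], [-35/3, -2, 13/3]] = [[6, -1, -5]].

M = [[6, -1, -5]]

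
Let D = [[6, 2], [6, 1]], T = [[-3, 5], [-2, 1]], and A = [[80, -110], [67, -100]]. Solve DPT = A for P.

P = [[-3, 0], [-1, -5]]

P = D⁻¹AT⁻¹ (apply D⁻¹ on the left and T⁻¹ on the right).
det D = -6; the adjugate gives D⁻¹ = [[-1/6, 1/3], [1, -1]].
det T = 7; the adjugate gives T⁻¹ = [[1/7, -5/7], [2/7, -3/7]].
D⁻¹A = [[9, -15], [13, -10]].
P = (D⁻¹A)T⁻¹ = [[-3, 0], [-1, -5]].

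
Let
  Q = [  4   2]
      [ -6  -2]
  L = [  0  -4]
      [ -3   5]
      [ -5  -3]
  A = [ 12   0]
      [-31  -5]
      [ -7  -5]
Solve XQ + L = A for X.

X = [[0, -2], [-1, 4], [-2, -1]]

XQ = A − L = [[12, 4], [-28, -10], [-2, -2]].
Since Q sits to the right of X, X = (A − L)Q⁻¹.
det Q = 4; the adjugate gives Q⁻¹ = [[-1/2, -1/2], [3/2, 1]].
X = (A − L)Q⁻¹ = [[0, -2], [-1, 4], [-2, -1]].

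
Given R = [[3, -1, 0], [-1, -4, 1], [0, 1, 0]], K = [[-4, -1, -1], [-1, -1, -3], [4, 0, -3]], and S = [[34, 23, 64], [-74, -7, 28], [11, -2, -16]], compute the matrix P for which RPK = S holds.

P = [[-4, -3, -1], [1, 1, 4], [5, 3, 2]]

Isolating P: multiply by R⁻¹ from the left and K⁻¹ from the right, so P = R⁻¹SK⁻¹.
det R = -3; the adjugate gives R⁻¹ = [[1/3, 0, 1/3], [0, 0, 1], [1/3, 1, 13/3]].
det K = -1; the adjugate gives K⁻¹ = [[-3, 3, -2], [15, -16, 11], [-4, 4, -3]].
R⁻¹S = [[15, 7, 16], [11, -2, -16], [-15, -8, -20]].
P = (R⁻¹S)K⁻¹ = [[-4, -3, -1], [1, 1, 4], [5, 3, 2]].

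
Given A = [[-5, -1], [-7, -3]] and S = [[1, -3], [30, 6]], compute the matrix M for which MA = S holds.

M = [[-3, 2], [-6, 0]]

Right-multiplying both sides by A⁻¹ gives M = SA⁻¹.
A has determinant 8; A⁻¹ = [[-3/8, 1/8], [7/8, -5/8]].
M = SA⁻¹ = [[1, -3], [30, 6]] · [[-3/8, 1/8], [7/8, -5/8]] = [[-3, 2], [-6, 0]].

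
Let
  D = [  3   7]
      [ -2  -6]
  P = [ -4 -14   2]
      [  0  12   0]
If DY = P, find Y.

Y = [[-6, 0, 3], [2, -2, -1]]

D is on the left of Y, so left-multiply by D⁻¹: Y = D⁻¹P.
D has determinant -4; D⁻¹ = [[3/2, 7/4], [-1/2, -3/4]].
Y = D⁻¹P = [[3/2, 7/4], [-1/2, -3/4]] · [[-4, -14, 2], [0, 12, 0]] = [[-6, 0, 3], [2, -2, -1]].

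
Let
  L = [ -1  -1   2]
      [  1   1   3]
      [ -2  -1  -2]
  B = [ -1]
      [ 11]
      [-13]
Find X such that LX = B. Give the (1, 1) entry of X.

Since L multiplies X on the left, X = L⁻¹B.
det L = 5; the adjugate gives L⁻¹ = [[1/5, -4/5, -1], [-4/5, 6/5, 1], [1/5, 1/5, 0]].
X = L⁻¹B = [[1/5, -4/5, -1], [-4/5, 6/5, 1], [1/5, 1/5, 0]] · [[-1], [11], [-13]] = [[4], [1], [2]].

4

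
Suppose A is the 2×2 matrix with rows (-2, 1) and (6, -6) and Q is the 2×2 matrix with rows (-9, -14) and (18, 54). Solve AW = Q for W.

Since A multiplies W on the left, W = A⁻¹Q.
A has determinant 6; A⁻¹ = [[-1, -1/6], [-1, -1/3]].
W = A⁻¹Q = [[-1, -1/6], [-1, -1/3]] · [[-9, -14], [18, 54]] = [[6, 5], [3, -4]].

W = [[6, 5], [3, -4]]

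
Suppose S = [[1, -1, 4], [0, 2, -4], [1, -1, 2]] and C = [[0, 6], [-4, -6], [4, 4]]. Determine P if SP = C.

S is on the left of P, so left-multiply by S⁻¹: P = S⁻¹C.
S has determinant -4; S⁻¹ = [[0, 1/2, 1], [1, 1/2, -1], [1/2, 0, -1/2]].
P = S⁻¹C = [[0, 1/2, 1], [1, 1/2, -1], [1/2, 0, -1/2]] · [[0, 6], [-4, -6], [4, 4]] = [[2, 1], [-6, -1], [-2, 1]].

P = [[2, 1], [-6, -1], [-2, 1]]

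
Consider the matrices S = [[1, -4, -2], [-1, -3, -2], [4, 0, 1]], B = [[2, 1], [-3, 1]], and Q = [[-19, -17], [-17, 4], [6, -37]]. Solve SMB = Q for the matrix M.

M = [[-4, -3], [5, 2], [-5, -4]]

M = S⁻¹QB⁻¹ (apply S⁻¹ on the left and B⁻¹ on the right).
det S = 1, so S⁻¹ = [[-3, 4, 2], [-7, 9, 4], [12, -16, -7]].
det B = 5; the adjugate gives B⁻¹ = [[1/5, -1/5], [3/5, 2/5]].
S⁻¹Q = [[1, -7], [4, 7], [2, -9]].
M = (S⁻¹Q)B⁻¹ = [[-4, -3], [5, 2], [-5, -4]].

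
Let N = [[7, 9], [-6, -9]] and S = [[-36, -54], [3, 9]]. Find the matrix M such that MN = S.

Right-multiplying both sides by N⁻¹ gives M = SN⁻¹.
det N = -9, so N⁻¹ = [[1, 1], [-2/3, -7/9]].
M = SN⁻¹ = [[-36, -54], [3, 9]] · [[1, 1], [-2/3, -7/9]] = [[0, 6], [-3, -4]].

M = [[0, 6], [-3, -4]]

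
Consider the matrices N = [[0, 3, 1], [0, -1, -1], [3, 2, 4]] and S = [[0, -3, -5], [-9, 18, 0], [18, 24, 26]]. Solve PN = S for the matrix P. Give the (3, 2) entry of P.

3

Right-multiplying both sides by N⁻¹ gives P = SN⁻¹.
det N = -6; the adjugate gives N⁻¹ = [[1/3, 5/3, 1/3], [1/2, 1/2, 0], [-1/2, -3/2, 0]].
P = SN⁻¹ = [[0, -3, -5], [-9, 18, 0], [18, 24, 26]] · [[1/3, 5/3, 1/3], [1/2, 1/2, 0], [-1/2, -3/2, 0]] = [[1, 6, 0], [6, -6, -3], [5, 3, 6]].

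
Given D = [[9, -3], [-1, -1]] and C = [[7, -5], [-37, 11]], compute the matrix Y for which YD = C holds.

Y = [[1, 2], [-4, 1]]

Since D sits to the right of Y, Y = CD⁻¹.
det D = -12; the adjugate gives D⁻¹ = [[1/12, -1/4], [-1/12, -3/4]].
Y = CD⁻¹ = [[7, -5], [-37, 11]] · [[1/12, -1/4], [-1/12, -3/4]] = [[1, 2], [-4, 1]].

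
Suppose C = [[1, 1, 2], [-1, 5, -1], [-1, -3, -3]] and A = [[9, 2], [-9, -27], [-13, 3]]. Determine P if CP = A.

P = [[-2, -3], [-1, -5], [6, 5]]

Since C multiplies P on the left, P = C⁻¹A.
C has determinant -4; C⁻¹ = [[9/2, 3/4, 11/4], [1/2, 1/4, 1/4], [-2, -1/2, -3/2]].
P = C⁻¹A = [[9/2, 3/4, 11/4], [1/2, 1/4, 1/4], [-2, -1/2, -3/2]] · [[9, 2], [-9, -27], [-13, 3]] = [[-2, -3], [-1, -5], [6, 5]].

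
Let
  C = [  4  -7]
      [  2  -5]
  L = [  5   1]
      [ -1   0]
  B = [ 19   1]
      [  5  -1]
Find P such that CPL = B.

P = C⁻¹BL⁻¹ (apply C⁻¹ on the left and L⁻¹ on the right).
det C = -6; the adjugate gives C⁻¹ = [[5/6, -7/6], [1/3, -2/3]].
det L = 1, so L⁻¹ = [[0, -1], [1, 5]].
C⁻¹B = [[10, 2], [3, 1]].
P = (C⁻¹B)L⁻¹ = [[2, 0], [1, 2]].

P = [[2, 0], [1, 2]]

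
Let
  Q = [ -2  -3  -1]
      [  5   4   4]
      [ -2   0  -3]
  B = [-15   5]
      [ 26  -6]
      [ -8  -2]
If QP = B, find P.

Since Q multiplies P on the left, P = Q⁻¹B.
Q has determinant -5; Q⁻¹ = [[12/5, 9/5, 8/5], [-7/5, -4/5, -3/5], [-8/5, -6/5, -7/5]].
P = Q⁻¹B = [[12/5, 9/5, 8/5], [-7/5, -4/5, -3/5], [-8/5, -6/5, -7/5]] · [[-15, 5], [26, -6], [-8, -2]] = [[-2, -2], [5, -1], [4, 2]].

P = [[-2, -2], [5, -1], [4, 2]]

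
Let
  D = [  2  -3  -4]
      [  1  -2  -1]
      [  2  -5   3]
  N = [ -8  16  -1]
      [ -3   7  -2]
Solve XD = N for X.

D is on the right of X, so right-multiply by D⁻¹: X = ND⁻¹.
det D = -3, so D⁻¹ = [[11/3, -29/3, 5/3], [5/3, -14/3, 2/3], [1/3, -4/3, 1/3]].
X = ND⁻¹ = [[-8, 16, -1], [-3, 7, -2]] · [[11/3, -29/3, 5/3], [5/3, -14/3, 2/3], [1/3, -4/3, 1/3]] = [[-3, 4, -3], [0, -1, -1]].

X = [[-3, 4, -3], [0, -1, -1]]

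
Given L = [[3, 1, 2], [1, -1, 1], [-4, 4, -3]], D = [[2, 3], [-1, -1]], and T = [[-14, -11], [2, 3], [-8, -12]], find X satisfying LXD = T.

X = [[1, 5], [0, 5], [0, 0]]

X = L⁻¹TD⁻¹ (apply L⁻¹ on the left and D⁻¹ on the right).
det L = -4; the adjugate gives L⁻¹ = [[1/4, -11/4, -3/4], [1/4, 1/4, 1/4], [0, 4, 1]].
det D = 1, so D⁻¹ = [[-1, -3], [1, 2]].
L⁻¹T = [[-3, -2], [-5, -5], [0, 0]].
X = (L⁻¹T)D⁻¹ = [[1, 5], [0, 5], [0, 0]].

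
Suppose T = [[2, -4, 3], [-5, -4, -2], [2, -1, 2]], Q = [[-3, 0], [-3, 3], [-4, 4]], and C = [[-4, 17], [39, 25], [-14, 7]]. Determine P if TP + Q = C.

TP = C − Q = [[-1, 17], [42, 22], [-10, 3]].
Since T multiplies P on the left, P = T⁻¹(C − Q).
det T = -5, so T⁻¹ = [[2, -1, -4], [-6/5, 2/5, 11/5], [-13/5, 6/5, 28/5]].
P = T⁻¹(C − Q) = [[-4, 0], [-4, -5], [-3, -1]].

P = [[-4, 0], [-4, -5], [-3, -1]]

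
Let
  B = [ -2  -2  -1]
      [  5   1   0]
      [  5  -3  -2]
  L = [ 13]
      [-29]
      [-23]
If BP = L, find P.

Left-multiplying both sides by B⁻¹ gives P = B⁻¹L.
det B = 4; the adjugate gives B⁻¹ = [[-1/2, -1/4, 1/4], [5/2, 9/4, -5/4], [-5, -4, 2]].
P = B⁻¹L = [[-1/2, -1/4, 1/4], [5/2, 9/4, -5/4], [-5, -4, 2]] · [[13], [-29], [-23]] = [[-5], [-4], [5]].

P = [[-5], [-4], [5]]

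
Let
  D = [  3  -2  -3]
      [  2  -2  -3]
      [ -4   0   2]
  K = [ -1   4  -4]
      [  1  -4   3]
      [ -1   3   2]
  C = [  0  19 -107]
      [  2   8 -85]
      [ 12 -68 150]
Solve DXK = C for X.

X = [[1, -4, -3], [3, -4, -1], [-5, 1, 4]]

X = D⁻¹CK⁻¹ (apply D⁻¹ on the left and K⁻¹ on the right).
det D = -4, so D⁻¹ = [[1, -1, 0], [-2, 3/2, -3/4], [2, -2, 1/2]].
det K = 1; the adjugate gives K⁻¹ = [[-17, -20, -4], [-5, -6, -1], [-1, -1, 0]].
D⁻¹C = [[-2, 11, -22], [-6, 25, -26], [2, -12, 31]].
X = (D⁻¹C)K⁻¹ = [[1, -4, -3], [3, -4, -1], [-5, 1, 4]].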